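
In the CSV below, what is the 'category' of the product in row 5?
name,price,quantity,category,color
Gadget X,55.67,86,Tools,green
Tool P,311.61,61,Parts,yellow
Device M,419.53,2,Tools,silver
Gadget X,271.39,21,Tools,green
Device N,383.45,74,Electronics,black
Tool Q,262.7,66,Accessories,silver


Query: Row 5 ('Device N'), column 'category'
Value: Electronics

Electronics


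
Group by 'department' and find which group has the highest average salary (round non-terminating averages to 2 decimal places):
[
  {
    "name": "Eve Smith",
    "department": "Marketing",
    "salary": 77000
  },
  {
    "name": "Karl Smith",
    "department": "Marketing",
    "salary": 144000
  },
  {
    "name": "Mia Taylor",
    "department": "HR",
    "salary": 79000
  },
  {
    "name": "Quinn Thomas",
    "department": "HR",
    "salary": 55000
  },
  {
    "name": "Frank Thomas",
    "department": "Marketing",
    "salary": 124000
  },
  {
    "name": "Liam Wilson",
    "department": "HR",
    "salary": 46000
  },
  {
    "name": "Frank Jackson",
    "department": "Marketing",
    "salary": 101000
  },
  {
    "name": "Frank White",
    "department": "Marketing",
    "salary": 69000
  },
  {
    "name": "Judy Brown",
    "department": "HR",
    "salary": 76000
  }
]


Group by: department

Groups:
  HR: 4 people, avg salary = 256000/4 = $64000
  Marketing: 5 people, avg salary = 515000/5 = $103000

Highest average salary: Marketing ($103000)

Marketing ($103000)


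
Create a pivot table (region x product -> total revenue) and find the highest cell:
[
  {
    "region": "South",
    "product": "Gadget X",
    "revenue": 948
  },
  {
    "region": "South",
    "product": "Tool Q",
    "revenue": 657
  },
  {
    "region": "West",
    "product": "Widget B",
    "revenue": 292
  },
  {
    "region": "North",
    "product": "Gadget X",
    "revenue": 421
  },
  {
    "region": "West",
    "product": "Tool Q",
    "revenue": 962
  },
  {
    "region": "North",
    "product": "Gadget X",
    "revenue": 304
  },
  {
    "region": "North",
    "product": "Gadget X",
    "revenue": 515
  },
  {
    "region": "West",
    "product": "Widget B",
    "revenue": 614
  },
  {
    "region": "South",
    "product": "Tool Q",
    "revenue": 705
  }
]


Pivot: region (rows) x product (columns) -> total revenue

     Gadget X      Tool Q        Widget B    
North         1240             0             0  
South          948          1362             0  
West             0           962           906  

Highest: South / Tool Q = $1362

South / Tool Q = $1362


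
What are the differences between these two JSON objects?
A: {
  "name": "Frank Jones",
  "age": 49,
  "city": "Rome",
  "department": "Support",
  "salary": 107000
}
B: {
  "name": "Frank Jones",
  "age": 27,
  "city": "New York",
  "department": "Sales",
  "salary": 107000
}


Comparing each field (in key order):
  name: same
  age: DIFFERENT
  city: DIFFERENT
  department: DIFFERENT
  salary: same
Differences:
  age: 49 -> 27
  city: Rome -> New York
  department: Support -> Sales

3 field(s) changed

3 changes: age, city, department


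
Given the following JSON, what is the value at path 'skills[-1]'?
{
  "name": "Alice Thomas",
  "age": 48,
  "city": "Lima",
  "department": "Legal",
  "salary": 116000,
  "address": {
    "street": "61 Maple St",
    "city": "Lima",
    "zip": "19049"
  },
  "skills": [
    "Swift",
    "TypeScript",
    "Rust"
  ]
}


Query: skills[-1]
Path: skills -> last element
Value: Rust

Rust


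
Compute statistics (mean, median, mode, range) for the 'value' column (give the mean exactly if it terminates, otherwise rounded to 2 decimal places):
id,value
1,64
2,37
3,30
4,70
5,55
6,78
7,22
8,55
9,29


Data: [64, 37, 30, 70, 55, 78, 22, 55, 29]
Count: 9
Sum: 440
Mean: 440/9 ≈ 48.89 (rounded to 2 decimal places)
Sorted: [22, 29, 30, 37, 55, 55, 64, 70, 78]
Median: 55.0
Mode: 55 (2 times)
Range: 78 - 22 = 56
Min: 22, Max: 78

mean≈48.89, median=55.0, mode=55, range=56


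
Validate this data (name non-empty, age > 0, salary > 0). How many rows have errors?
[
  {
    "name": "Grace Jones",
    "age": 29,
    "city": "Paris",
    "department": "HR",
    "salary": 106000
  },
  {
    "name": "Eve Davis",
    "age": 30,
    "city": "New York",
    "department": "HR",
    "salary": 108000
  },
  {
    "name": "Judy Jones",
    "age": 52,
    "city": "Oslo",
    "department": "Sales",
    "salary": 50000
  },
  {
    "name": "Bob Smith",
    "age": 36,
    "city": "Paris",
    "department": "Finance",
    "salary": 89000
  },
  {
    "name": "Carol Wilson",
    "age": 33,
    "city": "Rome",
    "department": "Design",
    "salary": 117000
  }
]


Validating 5 records:
Rules: name non-empty, age > 0, salary > 0

  Row 1 (Grace Jones): OK
  Row 2 (Eve Davis): OK
  Row 3 (Judy Jones): OK
  Row 4 (Bob Smith): OK
  Row 5 (Carol Wilson): OK

Total errors: 0

0 errors


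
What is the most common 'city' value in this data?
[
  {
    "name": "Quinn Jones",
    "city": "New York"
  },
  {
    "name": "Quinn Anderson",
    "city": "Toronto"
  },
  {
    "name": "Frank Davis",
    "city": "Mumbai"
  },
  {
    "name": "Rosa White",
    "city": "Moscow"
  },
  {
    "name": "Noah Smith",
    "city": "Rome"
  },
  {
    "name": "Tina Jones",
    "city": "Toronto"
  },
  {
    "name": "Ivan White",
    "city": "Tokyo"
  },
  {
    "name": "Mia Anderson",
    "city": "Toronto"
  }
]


Counting 'city' values across 8 records:

  Toronto: 3 ###
  New York: 1 #
  Mumbai: 1 #
  Moscow: 1 #
  Rome: 1 #
  Tokyo: 1 #

Most common: Toronto (3 times)

Toronto (3 times)


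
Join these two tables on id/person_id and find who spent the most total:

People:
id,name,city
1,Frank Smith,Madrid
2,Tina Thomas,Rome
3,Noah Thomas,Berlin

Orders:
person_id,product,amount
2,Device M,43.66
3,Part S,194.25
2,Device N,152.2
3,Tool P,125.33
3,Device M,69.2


Join on: people.id = orders.person_id

Joined rows:
  Tina Thomas (Rome) bought Device M for $43.66
  Noah Thomas (Berlin) bought Part S for $194.25
  Tina Thomas (Rome) bought Device N for $152.2
  Noah Thomas (Berlin) bought Tool P for $125.33
  Noah Thomas (Berlin) bought Device M for $69.2

Total per person:
  Noah Thomas: $388.78
  Tina Thomas: $195.86

Top spender: Noah Thomas ($388.78)

Noah Thomas ($388.78)


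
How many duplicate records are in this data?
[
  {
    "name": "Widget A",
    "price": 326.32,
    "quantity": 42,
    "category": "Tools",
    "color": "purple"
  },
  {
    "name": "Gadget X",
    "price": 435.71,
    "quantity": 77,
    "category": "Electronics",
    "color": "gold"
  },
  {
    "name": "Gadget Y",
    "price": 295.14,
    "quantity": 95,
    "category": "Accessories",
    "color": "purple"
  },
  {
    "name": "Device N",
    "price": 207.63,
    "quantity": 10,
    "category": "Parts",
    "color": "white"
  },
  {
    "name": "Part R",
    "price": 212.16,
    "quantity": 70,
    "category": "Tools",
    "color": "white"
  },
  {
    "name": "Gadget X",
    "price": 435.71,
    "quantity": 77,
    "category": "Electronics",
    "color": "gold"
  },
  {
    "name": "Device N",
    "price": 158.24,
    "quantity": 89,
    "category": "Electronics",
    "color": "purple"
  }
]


Checking 7 records for duplicates:

  Row 1: Widget A ($326.32, qty 42)
  Row 2: Gadget X ($435.71, qty 77)
  Row 3: Gadget Y ($295.14, qty 95)
  Row 4: Device N ($207.63, qty 10)
  Row 5: Part R ($212.16, qty 70)
  Row 6: Gadget X ($435.71, qty 77) <-- DUPLICATE
  Row 7: Device N ($158.24, qty 89)

Duplicates found: 1
Unique records: 6

1 duplicates, 6 unique


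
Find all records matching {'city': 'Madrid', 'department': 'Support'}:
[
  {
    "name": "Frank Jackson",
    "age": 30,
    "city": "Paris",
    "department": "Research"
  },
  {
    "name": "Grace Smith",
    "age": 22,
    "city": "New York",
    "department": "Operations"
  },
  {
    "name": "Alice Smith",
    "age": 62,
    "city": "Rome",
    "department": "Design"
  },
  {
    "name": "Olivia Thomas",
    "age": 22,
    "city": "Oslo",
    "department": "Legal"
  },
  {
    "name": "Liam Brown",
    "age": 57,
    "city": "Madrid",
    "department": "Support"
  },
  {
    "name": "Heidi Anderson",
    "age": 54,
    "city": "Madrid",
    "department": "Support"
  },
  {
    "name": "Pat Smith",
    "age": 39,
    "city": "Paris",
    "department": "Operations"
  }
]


Search criteria: {'city': 'Madrid', 'department': 'Support'}

Checking 7 records:
  Frank Jackson: {city: Paris, department: Research}
  Grace Smith: {city: New York, department: Operations}
  Alice Smith: {city: Rome, department: Design}
  Olivia Thomas: {city: Oslo, department: Legal}
  Liam Brown: {city: Madrid, department: Support} <-- MATCH
  Heidi Anderson: {city: Madrid, department: Support} <-- MATCH
  Pat Smith: {city: Paris, department: Operations}

Matches: ["Liam Brown", "Heidi Anderson"]

["Liam Brown", "Heidi Anderson"]


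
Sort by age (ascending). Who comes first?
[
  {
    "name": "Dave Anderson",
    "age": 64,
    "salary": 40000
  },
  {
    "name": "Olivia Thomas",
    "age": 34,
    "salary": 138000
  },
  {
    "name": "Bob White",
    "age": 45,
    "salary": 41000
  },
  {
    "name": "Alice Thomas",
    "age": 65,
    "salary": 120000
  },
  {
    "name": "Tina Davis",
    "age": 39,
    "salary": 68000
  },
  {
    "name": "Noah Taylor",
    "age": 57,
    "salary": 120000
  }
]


Sort by: age (ascending)

Sorted order:
  1. Olivia Thomas (age = 34)
  2. Tina Davis (age = 39)
  3. Bob White (age = 45)
  4. Noah Taylor (age = 57)
  5. Dave Anderson (age = 64)
  6. Alice Thomas (age = 65)

First: Olivia Thomas

Olivia Thomas


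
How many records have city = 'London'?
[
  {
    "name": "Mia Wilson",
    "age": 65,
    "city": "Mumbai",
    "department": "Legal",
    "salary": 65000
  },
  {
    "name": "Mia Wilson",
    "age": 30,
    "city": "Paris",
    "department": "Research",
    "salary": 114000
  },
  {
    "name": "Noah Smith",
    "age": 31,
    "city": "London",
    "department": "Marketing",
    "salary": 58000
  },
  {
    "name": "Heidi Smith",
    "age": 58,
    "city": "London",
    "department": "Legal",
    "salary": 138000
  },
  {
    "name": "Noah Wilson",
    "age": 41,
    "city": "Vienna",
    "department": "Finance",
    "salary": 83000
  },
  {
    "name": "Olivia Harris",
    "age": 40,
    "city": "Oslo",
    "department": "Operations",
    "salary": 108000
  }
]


Data: 6 records
Condition: city = 'London'

Checking each record:
  Mia Wilson: Mumbai
  Mia Wilson: Paris
  Noah Smith: London MATCH
  Heidi Smith: London MATCH
  Noah Wilson: Vienna
  Olivia Harris: Oslo

Count: 2

2


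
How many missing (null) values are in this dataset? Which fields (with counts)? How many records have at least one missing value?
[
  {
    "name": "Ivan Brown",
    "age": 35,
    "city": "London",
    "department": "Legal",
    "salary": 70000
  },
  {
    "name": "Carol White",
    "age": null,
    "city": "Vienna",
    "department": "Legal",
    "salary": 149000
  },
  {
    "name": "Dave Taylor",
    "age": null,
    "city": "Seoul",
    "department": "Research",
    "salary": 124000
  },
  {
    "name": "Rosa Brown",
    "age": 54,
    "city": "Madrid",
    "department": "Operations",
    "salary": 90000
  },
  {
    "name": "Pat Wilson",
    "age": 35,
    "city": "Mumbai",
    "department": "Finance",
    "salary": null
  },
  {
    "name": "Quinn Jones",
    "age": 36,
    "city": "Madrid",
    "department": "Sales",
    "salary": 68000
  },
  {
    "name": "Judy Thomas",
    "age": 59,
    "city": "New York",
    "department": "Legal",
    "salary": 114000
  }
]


Checking for missing (null) values in 7 records:

  Ivan Brown: complete
  Carol White: age
  Dave Taylor: age
  Rosa Brown: complete
  Pat Wilson: salary
  Quinn Jones: complete
  Judy Thomas: complete

Per field:
  name: 0 missing
  age: 2 missing
  city: 0 missing
  department: 0 missing
  salary: 1 missing

Total missing values: 3
Records with any missing: 3

3 missing values (age: 2, salary: 1); 3 incomplete records


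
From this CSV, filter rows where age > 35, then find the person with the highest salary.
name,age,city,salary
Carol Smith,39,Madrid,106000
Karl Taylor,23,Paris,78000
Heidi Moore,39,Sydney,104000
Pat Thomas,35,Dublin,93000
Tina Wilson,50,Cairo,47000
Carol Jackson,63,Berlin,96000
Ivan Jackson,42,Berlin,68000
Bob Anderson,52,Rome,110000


Filter: age > 35
Sort by: salary (descending)

Filtered records (6):
  Bob Anderson, age 52, salary $110000
  Carol Smith, age 39, salary $106000
  Heidi Moore, age 39, salary $104000
  Carol Jackson, age 63, salary $96000
  Ivan Jackson, age 42, salary $68000
  Tina Wilson, age 50, salary $47000

Highest salary: Bob Anderson ($110000)

Bob Anderson


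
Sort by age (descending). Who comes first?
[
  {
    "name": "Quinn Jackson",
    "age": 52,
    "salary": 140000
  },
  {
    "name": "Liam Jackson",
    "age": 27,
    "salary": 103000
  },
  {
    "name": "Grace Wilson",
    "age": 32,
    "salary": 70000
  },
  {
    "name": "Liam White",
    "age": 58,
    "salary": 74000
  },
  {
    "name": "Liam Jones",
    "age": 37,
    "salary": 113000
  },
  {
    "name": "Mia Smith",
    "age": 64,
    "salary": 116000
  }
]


Sort by: age (descending)

Sorted order:
  1. Mia Smith (age = 64)
  2. Liam White (age = 58)
  3. Quinn Jackson (age = 52)
  4. Liam Jones (age = 37)
  5. Grace Wilson (age = 32)
  6. Liam Jackson (age = 27)

First: Mia Smith

Mia Smith


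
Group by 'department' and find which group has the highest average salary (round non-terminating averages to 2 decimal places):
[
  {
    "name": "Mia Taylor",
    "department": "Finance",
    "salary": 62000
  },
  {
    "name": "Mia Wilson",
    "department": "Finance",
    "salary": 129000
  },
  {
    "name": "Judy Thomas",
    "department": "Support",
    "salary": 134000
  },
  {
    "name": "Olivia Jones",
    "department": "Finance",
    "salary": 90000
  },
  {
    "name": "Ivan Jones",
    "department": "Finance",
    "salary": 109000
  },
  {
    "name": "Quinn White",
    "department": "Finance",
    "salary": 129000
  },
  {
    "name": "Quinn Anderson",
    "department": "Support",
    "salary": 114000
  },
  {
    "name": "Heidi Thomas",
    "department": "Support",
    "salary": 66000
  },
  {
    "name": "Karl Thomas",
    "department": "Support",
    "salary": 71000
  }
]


Group by: department

Groups:
  Finance: 5 people, avg salary = 519000/5 = $103800
  Support: 4 people, avg salary = 385000/4 = $96250

Highest average salary: Finance ($103800)

Finance ($103800)


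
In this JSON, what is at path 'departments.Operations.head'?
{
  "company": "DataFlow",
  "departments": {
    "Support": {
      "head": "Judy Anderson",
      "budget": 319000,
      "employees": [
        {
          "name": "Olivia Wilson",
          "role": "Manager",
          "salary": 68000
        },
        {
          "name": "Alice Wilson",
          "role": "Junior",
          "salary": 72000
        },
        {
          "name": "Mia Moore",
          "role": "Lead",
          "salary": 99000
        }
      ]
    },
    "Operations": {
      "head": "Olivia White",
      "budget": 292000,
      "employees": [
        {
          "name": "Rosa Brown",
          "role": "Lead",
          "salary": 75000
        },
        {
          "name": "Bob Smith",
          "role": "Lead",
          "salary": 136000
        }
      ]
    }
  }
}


Path: departments.Operations.head

Navigate:
  -> departments
  -> Operations
  -> head = 'Olivia White'

Olivia White


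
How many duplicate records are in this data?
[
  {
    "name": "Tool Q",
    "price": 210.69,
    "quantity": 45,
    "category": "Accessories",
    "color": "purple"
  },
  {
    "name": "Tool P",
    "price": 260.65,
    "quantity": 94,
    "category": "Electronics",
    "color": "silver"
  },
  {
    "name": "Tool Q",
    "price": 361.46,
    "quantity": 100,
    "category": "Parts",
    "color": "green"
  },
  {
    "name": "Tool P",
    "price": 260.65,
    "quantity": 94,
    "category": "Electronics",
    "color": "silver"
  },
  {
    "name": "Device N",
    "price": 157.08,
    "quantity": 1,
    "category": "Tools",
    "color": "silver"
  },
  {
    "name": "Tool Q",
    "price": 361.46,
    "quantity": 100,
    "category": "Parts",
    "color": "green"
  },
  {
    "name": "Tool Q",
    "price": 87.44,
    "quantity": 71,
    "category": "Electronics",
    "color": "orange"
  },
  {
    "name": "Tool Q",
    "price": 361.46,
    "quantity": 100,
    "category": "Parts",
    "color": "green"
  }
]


Checking 8 records for duplicates:

  Row 1: Tool Q ($210.69, qty 45)
  Row 2: Tool P ($260.65, qty 94)
  Row 3: Tool Q ($361.46, qty 100)
  Row 4: Tool P ($260.65, qty 94) <-- DUPLICATE
  Row 5: Device N ($157.08, qty 1)
  Row 6: Tool Q ($361.46, qty 100) <-- DUPLICATE
  Row 7: Tool Q ($87.44, qty 71)
  Row 8: Tool Q ($361.46, qty 100) <-- DUPLICATE

Duplicates found: 3
Unique records: 5

3 duplicates, 5 unique


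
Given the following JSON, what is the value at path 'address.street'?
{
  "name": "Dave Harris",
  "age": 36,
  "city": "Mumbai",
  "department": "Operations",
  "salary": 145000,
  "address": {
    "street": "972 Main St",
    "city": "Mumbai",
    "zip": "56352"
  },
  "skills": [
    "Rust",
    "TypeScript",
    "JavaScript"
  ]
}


Query: address.street
Path: address -> street
Value: 972 Main St

972 Main St


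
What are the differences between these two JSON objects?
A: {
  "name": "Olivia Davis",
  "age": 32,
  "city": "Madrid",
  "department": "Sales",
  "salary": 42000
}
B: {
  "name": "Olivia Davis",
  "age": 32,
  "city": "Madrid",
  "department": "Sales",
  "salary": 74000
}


Comparing each field (in key order):
  name: same
  age: same
  city: same
  department: same
  salary: DIFFERENT
Differences:
  salary: 42000 -> 74000

1 field(s) changed

1 change: salary


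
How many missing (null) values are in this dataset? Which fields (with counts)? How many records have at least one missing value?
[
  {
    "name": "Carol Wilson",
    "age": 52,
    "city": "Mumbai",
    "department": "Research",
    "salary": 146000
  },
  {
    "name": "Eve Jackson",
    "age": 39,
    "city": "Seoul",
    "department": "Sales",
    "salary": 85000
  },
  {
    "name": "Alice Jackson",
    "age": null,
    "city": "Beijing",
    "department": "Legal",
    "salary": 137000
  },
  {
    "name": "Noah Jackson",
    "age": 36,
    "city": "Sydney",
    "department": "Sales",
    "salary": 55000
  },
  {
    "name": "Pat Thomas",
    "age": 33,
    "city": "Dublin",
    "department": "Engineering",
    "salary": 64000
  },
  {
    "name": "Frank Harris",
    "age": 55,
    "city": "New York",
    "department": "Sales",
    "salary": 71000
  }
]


Checking for missing (null) values in 6 records:

  Carol Wilson: complete
  Eve Jackson: complete
  Alice Jackson: age
  Noah Jackson: complete
  Pat Thomas: complete
  Frank Harris: complete

Per field:
  name: 0 missing
  age: 1 missing
  city: 0 missing
  department: 0 missing
  salary: 0 missing

Total missing values: 1
Records with any missing: 1

1 missing values (age: 1); 1 incomplete records


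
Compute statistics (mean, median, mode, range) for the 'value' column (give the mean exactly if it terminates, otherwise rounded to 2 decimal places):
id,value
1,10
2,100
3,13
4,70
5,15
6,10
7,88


Data: [10, 100, 13, 70, 15, 10, 88]
Count: 7
Sum: 306
Mean: 306/7 ≈ 43.71 (rounded to 2 decimal places)
Sorted: [10, 10, 13, 15, 70, 88, 100]
Median: 15.0
Mode: 10 (2 times)
Range: 100 - 10 = 90
Min: 10, Max: 100

mean≈43.71, median=15.0, mode=10, range=90


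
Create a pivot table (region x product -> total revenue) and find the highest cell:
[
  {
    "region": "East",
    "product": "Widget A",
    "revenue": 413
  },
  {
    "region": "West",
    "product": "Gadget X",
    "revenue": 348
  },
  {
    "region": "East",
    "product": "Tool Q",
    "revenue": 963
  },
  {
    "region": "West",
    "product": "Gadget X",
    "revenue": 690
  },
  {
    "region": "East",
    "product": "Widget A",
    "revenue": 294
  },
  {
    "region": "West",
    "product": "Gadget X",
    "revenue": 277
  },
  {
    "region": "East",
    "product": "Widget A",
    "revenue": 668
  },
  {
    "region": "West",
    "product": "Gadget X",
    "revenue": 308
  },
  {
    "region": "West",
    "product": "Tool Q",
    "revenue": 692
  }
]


Pivot: region (rows) x product (columns) -> total revenue

     Gadget X      Tool Q        Widget A    
East             0           963          1375  
West          1623           692             0  

Highest: West / Gadget X = $1623

West / Gadget X = $1623


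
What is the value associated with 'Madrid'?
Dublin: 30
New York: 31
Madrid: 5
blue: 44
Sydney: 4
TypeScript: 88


Looking up key 'Madrid'
Value: 5

5


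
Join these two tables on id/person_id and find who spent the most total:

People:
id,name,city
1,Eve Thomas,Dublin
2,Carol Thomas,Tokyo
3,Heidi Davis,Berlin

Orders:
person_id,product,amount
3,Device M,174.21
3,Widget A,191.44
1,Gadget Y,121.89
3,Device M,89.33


Join on: people.id = orders.person_id

Joined rows:
  Heidi Davis (Berlin) bought Device M for $174.21
  Heidi Davis (Berlin) bought Widget A for $191.44
  Eve Thomas (Dublin) bought Gadget Y for $121.89
  Heidi Davis (Berlin) bought Device M for $89.33

Total per person:
  Heidi Davis: $454.98
  Eve Thomas: $121.89

Top spender: Heidi Davis ($454.98)

Heidi Davis ($454.98)


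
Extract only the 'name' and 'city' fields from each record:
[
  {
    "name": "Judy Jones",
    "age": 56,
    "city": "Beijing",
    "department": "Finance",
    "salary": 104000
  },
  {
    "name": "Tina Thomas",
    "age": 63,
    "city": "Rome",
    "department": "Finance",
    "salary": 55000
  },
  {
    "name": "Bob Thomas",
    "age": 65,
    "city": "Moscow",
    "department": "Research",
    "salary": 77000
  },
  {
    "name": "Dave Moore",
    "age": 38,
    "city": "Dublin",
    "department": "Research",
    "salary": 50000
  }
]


Original: 4 records with fields: name, age, city, department, salary
Keep: ['name', 'city']
Drop: ['age', 'department', 'salary']
Result: 4 records, 2 fields each

[
  {
    "name": "Judy Jones",
    "city": "Beijing"
  },
  {
    "name": "Tina Thomas",
    "city": "Rome"
  },
  {
    "name": "Bob Thomas",
    "city": "Moscow"
  },
  {
    "name": "Dave Moore",
    "city": "Dublin"
  }
]


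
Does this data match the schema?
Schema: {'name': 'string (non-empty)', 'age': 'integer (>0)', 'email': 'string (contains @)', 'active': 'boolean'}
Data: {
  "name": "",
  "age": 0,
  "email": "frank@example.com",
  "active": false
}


Validating each field against schema:
  name: FAIL ("" is an empty string)
  age: FAIL (0 is not > 0)
  email: OK (string with @)
  active: OK (boolean)

Result: INVALID (2 errors: name, age)

INVALID (2 errors: name, age)


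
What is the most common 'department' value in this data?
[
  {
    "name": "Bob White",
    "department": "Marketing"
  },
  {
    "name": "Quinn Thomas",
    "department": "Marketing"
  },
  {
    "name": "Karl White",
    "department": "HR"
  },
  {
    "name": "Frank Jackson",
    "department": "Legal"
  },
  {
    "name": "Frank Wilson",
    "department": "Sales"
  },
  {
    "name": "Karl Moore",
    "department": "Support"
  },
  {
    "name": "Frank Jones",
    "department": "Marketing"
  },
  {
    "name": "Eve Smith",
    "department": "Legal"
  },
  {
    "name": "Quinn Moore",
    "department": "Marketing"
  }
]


Counting 'department' values across 9 records:

  Marketing: 4 ####
  Legal: 2 ##
  HR: 1 #
  Sales: 1 #
  Support: 1 #

Most common: Marketing (4 times)

Marketing (4 times)


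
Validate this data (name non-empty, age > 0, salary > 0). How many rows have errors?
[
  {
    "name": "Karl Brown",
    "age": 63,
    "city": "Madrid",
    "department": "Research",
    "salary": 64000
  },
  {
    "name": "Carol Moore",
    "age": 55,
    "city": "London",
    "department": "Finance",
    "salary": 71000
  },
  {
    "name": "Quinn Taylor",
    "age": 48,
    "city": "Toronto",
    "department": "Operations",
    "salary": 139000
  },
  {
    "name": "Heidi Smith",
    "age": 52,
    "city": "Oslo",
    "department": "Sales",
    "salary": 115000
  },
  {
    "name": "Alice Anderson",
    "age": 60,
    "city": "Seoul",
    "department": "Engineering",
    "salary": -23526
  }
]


Validating 5 records:
Rules: name non-empty, age > 0, salary > 0

  Row 1 (Karl Brown): OK
  Row 2 (Carol Moore): OK
  Row 3 (Quinn Taylor): OK
  Row 4 (Heidi Smith): OK
  Row 5 (Alice Anderson): negative salary: -23526

Total errors: 1

1 errors


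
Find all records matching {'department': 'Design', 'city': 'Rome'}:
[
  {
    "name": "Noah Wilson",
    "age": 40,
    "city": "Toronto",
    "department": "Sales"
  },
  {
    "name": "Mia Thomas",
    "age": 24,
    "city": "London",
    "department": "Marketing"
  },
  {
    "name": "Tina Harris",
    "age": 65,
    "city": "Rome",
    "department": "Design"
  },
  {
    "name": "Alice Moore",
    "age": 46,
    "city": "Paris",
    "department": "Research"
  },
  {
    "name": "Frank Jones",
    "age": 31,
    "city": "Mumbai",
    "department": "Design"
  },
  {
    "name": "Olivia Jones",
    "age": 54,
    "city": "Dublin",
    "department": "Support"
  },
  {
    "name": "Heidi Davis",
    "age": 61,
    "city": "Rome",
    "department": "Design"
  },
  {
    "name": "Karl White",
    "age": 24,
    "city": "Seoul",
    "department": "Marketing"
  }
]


Search criteria: {'department': 'Design', 'city': 'Rome'}

Checking 8 records:
  Noah Wilson: {department: Sales, city: Toronto}
  Mia Thomas: {department: Marketing, city: London}
  Tina Harris: {department: Design, city: Rome} <-- MATCH
  Alice Moore: {department: Research, city: Paris}
  Frank Jones: {department: Design, city: Mumbai}
  Olivia Jones: {department: Support, city: Dublin}
  Heidi Davis: {department: Design, city: Rome} <-- MATCH
  Karl White: {department: Marketing, city: Seoul}

Matches: ["Tina Harris", "Heidi Davis"]

["Tina Harris", "Heidi Davis"]


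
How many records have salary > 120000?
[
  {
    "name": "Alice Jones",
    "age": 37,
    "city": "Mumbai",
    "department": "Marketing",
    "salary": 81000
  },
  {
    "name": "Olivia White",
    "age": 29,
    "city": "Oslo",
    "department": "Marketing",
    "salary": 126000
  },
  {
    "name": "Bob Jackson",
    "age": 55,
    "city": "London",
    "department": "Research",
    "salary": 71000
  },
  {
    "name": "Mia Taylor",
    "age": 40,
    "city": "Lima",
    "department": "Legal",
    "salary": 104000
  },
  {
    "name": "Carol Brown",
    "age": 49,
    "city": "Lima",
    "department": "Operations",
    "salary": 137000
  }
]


Data: 5 records
Condition: salary > 120000

Checking each record:
  Alice Jones: 81000
  Olivia White: 126000 MATCH
  Bob Jackson: 71000
  Mia Taylor: 104000
  Carol Brown: 137000 MATCH

Count: 2

2


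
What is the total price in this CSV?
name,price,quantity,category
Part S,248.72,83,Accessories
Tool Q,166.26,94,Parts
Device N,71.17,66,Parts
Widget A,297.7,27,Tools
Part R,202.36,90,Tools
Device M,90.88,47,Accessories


Computing total price:
Values: [248.72, 166.26, 71.17, 297.7, 202.36, 90.88]
Sum = 1077.09

1077.09


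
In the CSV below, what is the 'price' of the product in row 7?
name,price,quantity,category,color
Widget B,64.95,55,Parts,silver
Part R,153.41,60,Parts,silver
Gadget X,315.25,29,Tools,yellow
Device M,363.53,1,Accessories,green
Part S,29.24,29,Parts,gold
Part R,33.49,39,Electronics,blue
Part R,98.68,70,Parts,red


Query: Row 7 ('Part R'), column 'price'
Value: 98.68

98.68


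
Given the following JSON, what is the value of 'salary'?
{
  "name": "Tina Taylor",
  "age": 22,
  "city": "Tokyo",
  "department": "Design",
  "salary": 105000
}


Looking up field 'salary'
Value: 105000

105000


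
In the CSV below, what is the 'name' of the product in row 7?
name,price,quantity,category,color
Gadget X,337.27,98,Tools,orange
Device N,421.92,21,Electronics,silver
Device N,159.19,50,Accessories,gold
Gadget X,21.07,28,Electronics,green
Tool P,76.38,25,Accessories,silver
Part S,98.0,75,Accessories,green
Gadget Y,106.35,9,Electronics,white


Query: Row 7 ('Gadget Y'), column 'name'
Value: Gadget Y

Gadget Y


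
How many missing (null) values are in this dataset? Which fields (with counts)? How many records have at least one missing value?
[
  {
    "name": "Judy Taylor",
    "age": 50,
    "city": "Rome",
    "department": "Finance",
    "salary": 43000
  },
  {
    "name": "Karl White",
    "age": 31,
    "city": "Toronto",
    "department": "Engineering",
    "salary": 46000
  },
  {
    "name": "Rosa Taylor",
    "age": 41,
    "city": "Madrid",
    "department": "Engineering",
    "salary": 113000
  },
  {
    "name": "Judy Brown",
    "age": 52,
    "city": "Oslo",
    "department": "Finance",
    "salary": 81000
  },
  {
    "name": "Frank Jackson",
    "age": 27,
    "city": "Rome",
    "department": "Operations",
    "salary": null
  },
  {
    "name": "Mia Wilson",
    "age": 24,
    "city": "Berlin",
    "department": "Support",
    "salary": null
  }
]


Checking for missing (null) values in 6 records:

  Judy Taylor: complete
  Karl White: complete
  Rosa Taylor: complete
  Judy Brown: complete
  Frank Jackson: salary
  Mia Wilson: salary

Per field:
  name: 0 missing
  age: 0 missing
  city: 0 missing
  department: 0 missing
  salary: 2 missing

Total missing values: 2
Records with any missing: 2

2 missing values (salary: 2); 2 incomplete records


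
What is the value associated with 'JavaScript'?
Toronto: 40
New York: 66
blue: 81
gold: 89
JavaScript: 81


Looking up key 'JavaScript'
Value: 81

81


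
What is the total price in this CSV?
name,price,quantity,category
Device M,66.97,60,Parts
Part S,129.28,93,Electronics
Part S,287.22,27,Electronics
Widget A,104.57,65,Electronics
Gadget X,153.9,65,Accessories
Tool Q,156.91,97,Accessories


Computing total price:
Values: [66.97, 129.28, 287.22, 104.57, 153.9, 156.91]
Sum = 898.85

898.85


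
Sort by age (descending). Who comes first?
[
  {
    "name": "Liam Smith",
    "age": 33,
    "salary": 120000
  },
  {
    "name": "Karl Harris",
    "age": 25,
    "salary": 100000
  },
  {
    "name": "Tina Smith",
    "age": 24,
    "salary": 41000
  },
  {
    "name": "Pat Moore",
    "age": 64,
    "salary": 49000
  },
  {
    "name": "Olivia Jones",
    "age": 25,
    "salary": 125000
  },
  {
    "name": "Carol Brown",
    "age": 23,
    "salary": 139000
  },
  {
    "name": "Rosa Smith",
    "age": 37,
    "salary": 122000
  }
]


Sort by: age (descending)

Sorted order:
  1. Pat Moore (age = 64)
  2. Rosa Smith (age = 37)
  3. Liam Smith (age = 33)
  4. Karl Harris (age = 25)
  5. Olivia Jones (age = 25)
  6. Tina Smith (age = 24)
  7. Carol Brown (age = 23)

First: Pat Moore

Pat Moore


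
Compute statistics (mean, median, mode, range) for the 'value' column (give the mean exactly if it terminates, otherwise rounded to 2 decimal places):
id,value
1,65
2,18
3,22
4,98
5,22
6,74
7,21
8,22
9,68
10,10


Data: [65, 18, 22, 98, 22, 74, 21, 22, 68, 10]
Count: 10
Sum: 420
Mean: 420/10 = 42
Sorted: [10, 18, 21, 22, 22, 22, 65, 68, 74, 98]
Median: 22.0
Mode: 22 (3 times)
Range: 98 - 10 = 88
Min: 10, Max: 98

mean=42, median=22.0, mode=22, range=88


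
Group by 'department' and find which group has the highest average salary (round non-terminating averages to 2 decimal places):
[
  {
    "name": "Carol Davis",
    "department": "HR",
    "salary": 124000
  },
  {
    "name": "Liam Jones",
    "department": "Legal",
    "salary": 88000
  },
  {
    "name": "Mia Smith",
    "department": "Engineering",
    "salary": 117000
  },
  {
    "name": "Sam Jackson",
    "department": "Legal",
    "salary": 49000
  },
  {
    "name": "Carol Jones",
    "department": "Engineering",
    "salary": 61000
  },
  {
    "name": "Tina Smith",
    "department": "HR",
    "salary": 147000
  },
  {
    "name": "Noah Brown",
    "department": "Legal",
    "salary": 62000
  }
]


Group by: department

Groups:
  Engineering: 2 people, avg salary = 178000/2 = $89000
  HR: 2 people, avg salary = 271000/2 = $135500
  Legal: 3 people, avg salary = 199000/3 ≈ $66333.33

Highest average salary: HR ($135500)

HR ($135500)


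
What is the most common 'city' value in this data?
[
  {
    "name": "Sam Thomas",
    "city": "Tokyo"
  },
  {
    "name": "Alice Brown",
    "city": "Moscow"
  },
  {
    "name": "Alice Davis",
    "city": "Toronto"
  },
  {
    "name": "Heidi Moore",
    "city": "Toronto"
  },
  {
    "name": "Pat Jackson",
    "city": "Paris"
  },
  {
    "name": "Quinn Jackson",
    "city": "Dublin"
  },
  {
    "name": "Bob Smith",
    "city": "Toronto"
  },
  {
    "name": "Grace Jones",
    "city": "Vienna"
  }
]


Counting 'city' values across 8 records:

  Toronto: 3 ###
  Tokyo: 1 #
  Moscow: 1 #
  Paris: 1 #
  Dublin: 1 #
  Vienna: 1 #

Most common: Toronto (3 times)

Toronto (3 times)


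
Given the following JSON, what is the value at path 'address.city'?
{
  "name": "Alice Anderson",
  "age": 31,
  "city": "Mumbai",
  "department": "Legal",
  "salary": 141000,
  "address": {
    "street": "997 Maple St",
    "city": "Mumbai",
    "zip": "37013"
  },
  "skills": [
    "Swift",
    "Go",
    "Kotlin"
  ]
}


Query: address.city
Path: address -> city
Value: Mumbai

Mumbai


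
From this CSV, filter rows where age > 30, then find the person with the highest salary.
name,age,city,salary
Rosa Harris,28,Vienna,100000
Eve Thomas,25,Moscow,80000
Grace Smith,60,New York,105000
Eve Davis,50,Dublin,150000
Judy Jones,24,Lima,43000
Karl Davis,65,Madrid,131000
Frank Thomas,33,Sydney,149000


Filter: age > 30
Sort by: salary (descending)

Filtered records (4):
  Eve Davis, age 50, salary $150000
  Frank Thomas, age 33, salary $149000
  Karl Davis, age 65, salary $131000
  Grace Smith, age 60, salary $105000

Highest salary: Eve Davis ($150000)

Eve Davis


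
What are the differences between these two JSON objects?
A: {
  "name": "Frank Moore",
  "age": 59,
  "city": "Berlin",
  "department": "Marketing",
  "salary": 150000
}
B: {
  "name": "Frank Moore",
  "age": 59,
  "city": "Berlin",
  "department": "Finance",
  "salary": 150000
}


Comparing each field (in key order):
  name: same
  age: same
  city: same
  department: DIFFERENT
  salary: same
Differences:
  department: Marketing -> Finance

1 field(s) changed

1 change: department


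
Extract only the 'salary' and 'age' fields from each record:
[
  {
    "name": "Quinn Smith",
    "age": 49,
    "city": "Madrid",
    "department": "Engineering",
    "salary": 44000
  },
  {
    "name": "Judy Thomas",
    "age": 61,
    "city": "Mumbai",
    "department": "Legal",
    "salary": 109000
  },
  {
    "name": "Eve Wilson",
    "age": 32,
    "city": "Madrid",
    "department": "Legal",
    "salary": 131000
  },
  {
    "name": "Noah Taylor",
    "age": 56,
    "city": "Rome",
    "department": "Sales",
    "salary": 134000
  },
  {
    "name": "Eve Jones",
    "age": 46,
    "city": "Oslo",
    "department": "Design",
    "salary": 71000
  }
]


Original: 5 records with fields: name, age, city, department, salary
Keep: ['salary', 'age']
Drop: ['name', 'city', 'department']
Result: 5 records, 2 fields each

[
  {
    "salary": 44000,
    "age": 49
  },
  {
    "salary": 109000,
    "age": 61
  },
  {
    "salary": 131000,
    "age": 32
  },
  {
    "salary": 134000,
    "age": 56
  },
  {
    "salary": 71000,
    "age": 46
  }
]


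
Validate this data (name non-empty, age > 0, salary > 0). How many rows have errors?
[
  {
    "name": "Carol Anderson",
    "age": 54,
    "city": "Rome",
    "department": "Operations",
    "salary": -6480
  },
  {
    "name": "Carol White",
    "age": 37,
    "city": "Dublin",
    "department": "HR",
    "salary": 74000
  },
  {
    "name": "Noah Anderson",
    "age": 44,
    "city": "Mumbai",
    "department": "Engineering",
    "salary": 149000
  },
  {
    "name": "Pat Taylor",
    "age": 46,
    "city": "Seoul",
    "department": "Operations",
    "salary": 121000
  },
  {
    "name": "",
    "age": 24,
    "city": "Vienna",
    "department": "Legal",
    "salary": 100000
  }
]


Validating 5 records:
Rules: name non-empty, age > 0, salary > 0

  Row 1 (Carol Anderson): negative salary: -6480
  Row 2 (Carol White): OK
  Row 3 (Noah Anderson): OK
  Row 4 (Pat Taylor): OK
  Row 5 (???): empty name

Total errors: 2

2 errors


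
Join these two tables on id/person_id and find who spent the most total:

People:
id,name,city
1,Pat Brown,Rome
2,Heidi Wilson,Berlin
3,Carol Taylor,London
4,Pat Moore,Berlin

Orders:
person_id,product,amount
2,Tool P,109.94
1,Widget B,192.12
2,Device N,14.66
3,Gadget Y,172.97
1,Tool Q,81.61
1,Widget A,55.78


Join on: people.id = orders.person_id

Joined rows:
  Heidi Wilson (Berlin) bought Tool P for $109.94
  Pat Brown (Rome) bought Widget B for $192.12
  Heidi Wilson (Berlin) bought Device N for $14.66
  Carol Taylor (London) bought Gadget Y for $172.97
  Pat Brown (Rome) bought Tool Q for $81.61
  Pat Brown (Rome) bought Widget A for $55.78

Total per person:
  Pat Brown: $329.51
  Carol Taylor: $172.97
  Heidi Wilson: $124.60

Top spender: Pat Brown ($329.51)

Pat Brown ($329.51)


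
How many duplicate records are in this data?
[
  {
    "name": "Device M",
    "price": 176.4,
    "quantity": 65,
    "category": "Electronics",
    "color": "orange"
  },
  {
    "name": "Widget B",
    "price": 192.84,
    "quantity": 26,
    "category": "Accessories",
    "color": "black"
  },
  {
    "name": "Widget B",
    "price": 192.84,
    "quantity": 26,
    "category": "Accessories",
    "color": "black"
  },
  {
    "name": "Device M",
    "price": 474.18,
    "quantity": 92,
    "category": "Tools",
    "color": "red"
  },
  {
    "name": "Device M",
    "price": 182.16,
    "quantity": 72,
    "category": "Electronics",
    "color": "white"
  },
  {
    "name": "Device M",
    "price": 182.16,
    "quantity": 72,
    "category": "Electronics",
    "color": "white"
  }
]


Checking 6 records for duplicates:

  Row 1: Device M ($176.4, qty 65)
  Row 2: Widget B ($192.84, qty 26)
  Row 3: Widget B ($192.84, qty 26) <-- DUPLICATE
  Row 4: Device M ($474.18, qty 92)
  Row 5: Device M ($182.16, qty 72)
  Row 6: Device M ($182.16, qty 72) <-- DUPLICATE

Duplicates found: 2
Unique records: 4

2 duplicates, 4 unique


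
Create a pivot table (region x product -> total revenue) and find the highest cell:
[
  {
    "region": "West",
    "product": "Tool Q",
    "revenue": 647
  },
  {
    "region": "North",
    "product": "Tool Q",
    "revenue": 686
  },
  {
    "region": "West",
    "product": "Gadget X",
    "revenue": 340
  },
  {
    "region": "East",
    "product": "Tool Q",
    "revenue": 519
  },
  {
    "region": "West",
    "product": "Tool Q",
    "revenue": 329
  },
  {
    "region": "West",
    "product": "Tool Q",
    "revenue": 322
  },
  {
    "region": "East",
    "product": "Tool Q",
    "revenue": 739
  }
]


Pivot: region (rows) x product (columns) -> total revenue

     Gadget X      Tool Q      
East             0          1258  
North            0           686  
West           340          1298  

Highest: West / Tool Q = $1298

West / Tool Q = $1298


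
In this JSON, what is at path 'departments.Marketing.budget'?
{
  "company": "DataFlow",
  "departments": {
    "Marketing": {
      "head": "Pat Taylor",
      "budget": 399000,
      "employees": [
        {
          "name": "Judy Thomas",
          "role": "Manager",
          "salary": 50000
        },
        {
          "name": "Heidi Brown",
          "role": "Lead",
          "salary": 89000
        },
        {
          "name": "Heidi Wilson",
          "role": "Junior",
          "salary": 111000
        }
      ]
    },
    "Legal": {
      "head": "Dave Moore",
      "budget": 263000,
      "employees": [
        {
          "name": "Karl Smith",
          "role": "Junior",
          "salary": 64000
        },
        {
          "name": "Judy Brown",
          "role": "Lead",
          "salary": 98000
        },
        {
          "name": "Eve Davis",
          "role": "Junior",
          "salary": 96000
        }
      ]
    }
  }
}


Path: departments.Marketing.budget

Navigate:
  -> departments
  -> Marketing
  -> budget = 399000

399000
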